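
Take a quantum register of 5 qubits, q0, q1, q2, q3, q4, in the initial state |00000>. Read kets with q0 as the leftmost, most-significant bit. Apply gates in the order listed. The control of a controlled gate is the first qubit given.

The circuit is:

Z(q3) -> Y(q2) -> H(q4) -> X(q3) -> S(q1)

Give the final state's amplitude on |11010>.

The amplitude on |11010> is 0.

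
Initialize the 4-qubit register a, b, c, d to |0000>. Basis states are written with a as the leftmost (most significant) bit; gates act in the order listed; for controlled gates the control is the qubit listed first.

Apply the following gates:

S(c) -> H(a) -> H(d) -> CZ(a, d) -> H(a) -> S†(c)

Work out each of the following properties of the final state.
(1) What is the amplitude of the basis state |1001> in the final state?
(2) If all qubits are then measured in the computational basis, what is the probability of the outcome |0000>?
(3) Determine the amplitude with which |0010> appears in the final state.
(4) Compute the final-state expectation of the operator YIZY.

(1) |1001> carries amplitude sqrt(2)/2 in the final state.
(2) Outcome |0000> occurs with probability 1/2.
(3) |0010> carries amplitude 0 in the final state.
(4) In the final state, YIZY has expectation -1.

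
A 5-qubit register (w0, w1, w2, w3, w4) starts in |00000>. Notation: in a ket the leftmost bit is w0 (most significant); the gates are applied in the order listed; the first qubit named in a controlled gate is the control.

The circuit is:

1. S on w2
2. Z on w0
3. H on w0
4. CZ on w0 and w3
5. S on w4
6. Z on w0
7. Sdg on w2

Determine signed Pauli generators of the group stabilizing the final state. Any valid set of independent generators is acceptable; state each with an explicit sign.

One valid set of independent stabilizer generators is -XIIII, +IZIII, +IIZII, +IIIZI, +IIIIZ (any independent generating set of the same group is equally correct).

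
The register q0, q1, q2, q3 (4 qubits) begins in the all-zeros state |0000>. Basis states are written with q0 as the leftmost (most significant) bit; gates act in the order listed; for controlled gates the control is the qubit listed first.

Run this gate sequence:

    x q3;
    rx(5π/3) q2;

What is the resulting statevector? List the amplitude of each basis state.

The final amplitudes are -sqrt(3)/2 on |0001>, -I/2 on |0011>, and 0 on every other basis state.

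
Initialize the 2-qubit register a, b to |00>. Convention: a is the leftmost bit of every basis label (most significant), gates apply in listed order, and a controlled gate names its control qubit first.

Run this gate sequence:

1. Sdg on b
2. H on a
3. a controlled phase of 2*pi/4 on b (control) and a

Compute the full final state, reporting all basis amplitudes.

After the circuit, the state carries amplitude sqrt(2)/2 on |00>, 0 on |01>, sqrt(2)/2 on |10>, 0 on |11>.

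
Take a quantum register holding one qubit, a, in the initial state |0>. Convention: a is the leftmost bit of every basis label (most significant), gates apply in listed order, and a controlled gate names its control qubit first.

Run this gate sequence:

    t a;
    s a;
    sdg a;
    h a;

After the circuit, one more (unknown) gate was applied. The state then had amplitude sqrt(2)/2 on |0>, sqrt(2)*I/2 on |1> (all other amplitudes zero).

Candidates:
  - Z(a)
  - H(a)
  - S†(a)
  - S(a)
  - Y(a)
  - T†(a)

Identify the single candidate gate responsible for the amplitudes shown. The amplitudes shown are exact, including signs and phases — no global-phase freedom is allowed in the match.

The applied gate was S(a).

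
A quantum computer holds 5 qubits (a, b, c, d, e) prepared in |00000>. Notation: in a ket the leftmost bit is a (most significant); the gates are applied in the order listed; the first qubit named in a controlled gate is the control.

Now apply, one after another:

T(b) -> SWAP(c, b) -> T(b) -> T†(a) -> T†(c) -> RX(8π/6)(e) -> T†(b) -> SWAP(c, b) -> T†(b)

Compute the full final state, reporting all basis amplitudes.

After the circuit, the state carries amplitude -1/2 on |00000>, -sqrt(3)*I/2 on |00001>, and 0 on every other basis state.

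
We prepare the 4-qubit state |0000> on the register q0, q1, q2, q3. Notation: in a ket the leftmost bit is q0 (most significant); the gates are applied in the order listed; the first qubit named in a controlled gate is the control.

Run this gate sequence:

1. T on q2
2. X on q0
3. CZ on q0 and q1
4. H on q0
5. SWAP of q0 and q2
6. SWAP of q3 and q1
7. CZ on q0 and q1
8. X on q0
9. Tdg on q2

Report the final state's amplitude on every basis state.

The final amplitudes are sqrt(2)/2 on |1000>, sqrt(2)*exp(3*I*pi/4)/2 on |1010>, and 0 on every other basis state.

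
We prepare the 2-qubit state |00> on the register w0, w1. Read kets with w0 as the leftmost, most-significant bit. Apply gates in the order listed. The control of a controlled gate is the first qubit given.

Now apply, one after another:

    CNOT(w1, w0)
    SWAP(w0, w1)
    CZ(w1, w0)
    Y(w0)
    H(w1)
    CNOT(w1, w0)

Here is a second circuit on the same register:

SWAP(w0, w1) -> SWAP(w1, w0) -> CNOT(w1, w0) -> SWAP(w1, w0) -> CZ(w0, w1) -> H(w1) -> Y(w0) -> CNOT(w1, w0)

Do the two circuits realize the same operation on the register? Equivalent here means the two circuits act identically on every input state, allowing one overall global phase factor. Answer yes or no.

Yes: on every input state the two circuits agree up to one overall phase factor.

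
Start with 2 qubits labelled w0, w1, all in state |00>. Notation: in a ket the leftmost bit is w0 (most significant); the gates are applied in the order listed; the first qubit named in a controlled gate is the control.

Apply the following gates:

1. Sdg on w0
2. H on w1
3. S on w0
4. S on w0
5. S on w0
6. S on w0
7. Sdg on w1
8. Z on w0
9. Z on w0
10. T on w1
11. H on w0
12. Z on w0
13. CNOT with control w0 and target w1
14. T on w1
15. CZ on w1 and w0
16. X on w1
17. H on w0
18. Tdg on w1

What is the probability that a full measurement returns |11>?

A full measurement returns |11> with probability sqrt(2)/8 + 1/4. Key observation: steps 3-6 multiply out to the identity, so the circuit reduces to the remaining gates.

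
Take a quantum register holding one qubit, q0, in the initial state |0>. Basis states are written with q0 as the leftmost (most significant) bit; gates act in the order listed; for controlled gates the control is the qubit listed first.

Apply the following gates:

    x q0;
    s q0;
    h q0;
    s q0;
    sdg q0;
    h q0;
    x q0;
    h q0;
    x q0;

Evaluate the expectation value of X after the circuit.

The expectation value of X is 1.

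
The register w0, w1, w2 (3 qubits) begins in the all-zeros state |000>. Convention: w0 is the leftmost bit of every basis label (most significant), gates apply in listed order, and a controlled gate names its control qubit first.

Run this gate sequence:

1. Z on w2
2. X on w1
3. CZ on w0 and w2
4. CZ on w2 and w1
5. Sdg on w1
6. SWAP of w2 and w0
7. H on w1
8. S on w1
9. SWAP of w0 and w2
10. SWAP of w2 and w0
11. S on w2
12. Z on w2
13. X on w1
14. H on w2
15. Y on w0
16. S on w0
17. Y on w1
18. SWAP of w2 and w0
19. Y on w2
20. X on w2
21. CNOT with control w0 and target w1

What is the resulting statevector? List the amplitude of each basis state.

After the circuit, the state carries amplitude 0 on |000>, -I/2 on |001>, 0 on |010>, 1/2 on |011>, 0 on |100>, 1/2 on |101>, 0 on |110>, -I/2 on |111>.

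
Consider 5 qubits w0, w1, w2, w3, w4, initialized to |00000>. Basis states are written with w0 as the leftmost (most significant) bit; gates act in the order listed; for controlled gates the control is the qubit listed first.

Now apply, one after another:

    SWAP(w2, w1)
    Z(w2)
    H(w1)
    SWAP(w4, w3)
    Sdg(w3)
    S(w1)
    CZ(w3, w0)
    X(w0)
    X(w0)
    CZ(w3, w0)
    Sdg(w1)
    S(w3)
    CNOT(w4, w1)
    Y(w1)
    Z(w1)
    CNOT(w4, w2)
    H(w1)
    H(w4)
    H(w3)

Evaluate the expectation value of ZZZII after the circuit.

The observable ZZZII averages to 1.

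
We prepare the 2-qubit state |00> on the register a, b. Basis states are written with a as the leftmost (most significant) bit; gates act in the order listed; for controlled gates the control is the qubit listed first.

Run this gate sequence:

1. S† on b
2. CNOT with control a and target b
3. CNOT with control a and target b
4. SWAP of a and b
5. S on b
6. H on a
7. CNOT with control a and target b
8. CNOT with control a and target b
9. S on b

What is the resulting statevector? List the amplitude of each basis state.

The resulting statevector has amplitude sqrt(2)/2 on |00>, 0 on |01>, sqrt(2)/2 on |10>, 0 on |11>.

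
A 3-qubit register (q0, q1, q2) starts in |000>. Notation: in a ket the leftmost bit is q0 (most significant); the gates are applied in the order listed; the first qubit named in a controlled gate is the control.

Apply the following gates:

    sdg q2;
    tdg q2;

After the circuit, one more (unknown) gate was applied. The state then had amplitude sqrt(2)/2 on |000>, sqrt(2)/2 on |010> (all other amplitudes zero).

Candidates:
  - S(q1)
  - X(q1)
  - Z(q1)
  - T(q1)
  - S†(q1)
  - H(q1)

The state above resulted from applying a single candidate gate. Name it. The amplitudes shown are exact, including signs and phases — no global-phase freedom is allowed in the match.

It was H(q1) that produced the state shown.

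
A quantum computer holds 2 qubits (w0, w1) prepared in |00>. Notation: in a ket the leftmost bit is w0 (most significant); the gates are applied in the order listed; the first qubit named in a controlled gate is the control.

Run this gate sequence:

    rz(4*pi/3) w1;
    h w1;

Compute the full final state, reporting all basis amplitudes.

After the circuit, the state carries amplitude -sqrt(2)*exp(I*pi/3)/2 on |00>, -sqrt(2)*exp(I*pi/3)/2 on |01>, 0 on |10>, 0 on |11>.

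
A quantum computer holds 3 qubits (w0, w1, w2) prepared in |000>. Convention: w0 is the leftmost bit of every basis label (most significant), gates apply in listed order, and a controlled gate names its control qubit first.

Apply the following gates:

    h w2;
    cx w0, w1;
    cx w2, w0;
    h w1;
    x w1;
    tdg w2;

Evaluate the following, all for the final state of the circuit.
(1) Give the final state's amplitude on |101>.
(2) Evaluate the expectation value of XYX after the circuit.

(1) |101> carries amplitude -exp(3*I*pi/4)/2 in the final state.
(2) The observable XYX averages to 0.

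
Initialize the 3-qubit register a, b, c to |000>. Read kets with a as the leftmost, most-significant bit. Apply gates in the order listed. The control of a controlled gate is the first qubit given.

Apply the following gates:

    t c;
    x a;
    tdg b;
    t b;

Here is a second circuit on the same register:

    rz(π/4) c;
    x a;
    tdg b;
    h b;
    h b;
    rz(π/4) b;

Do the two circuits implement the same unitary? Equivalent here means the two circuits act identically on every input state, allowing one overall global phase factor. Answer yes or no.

Yes: on every input state the two circuits agree up to one overall phase factor.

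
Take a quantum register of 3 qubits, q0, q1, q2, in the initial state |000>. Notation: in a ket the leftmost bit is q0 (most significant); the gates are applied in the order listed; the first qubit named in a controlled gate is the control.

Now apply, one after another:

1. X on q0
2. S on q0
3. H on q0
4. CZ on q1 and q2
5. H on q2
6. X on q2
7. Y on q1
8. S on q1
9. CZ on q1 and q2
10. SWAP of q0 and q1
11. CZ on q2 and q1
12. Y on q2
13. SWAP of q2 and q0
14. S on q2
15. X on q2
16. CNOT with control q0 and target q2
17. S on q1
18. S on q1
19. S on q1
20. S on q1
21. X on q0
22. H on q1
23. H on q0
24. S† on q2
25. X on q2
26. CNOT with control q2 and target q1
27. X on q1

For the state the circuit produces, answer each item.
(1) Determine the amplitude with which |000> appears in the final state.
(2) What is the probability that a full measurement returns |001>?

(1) The final state's coefficient on |000> equals 1/2. Key observation: steps 17-20 multiply out to the identity, so the circuit reduces to the remaining gates.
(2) Outcome |001> occurs with probability 1/4.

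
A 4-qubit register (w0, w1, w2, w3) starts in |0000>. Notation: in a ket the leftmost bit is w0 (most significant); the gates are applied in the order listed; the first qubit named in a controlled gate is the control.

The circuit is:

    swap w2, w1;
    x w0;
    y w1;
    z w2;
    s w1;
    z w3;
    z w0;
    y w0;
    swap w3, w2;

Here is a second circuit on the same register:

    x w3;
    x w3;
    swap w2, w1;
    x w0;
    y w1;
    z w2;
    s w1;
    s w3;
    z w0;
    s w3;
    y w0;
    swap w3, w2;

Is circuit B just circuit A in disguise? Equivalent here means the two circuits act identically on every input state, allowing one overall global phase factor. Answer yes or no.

Yes, they are equivalent — the unitaries differ by at most a global phase.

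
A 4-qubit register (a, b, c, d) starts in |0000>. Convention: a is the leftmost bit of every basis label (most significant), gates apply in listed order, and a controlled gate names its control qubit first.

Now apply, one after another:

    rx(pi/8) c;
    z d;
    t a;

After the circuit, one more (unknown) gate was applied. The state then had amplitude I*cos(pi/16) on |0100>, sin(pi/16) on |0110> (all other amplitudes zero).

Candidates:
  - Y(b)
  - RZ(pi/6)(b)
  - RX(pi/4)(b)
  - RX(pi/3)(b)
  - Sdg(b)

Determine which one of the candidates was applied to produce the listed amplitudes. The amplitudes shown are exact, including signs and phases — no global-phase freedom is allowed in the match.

The unique candidate consistent with the amplitudes is Y(b).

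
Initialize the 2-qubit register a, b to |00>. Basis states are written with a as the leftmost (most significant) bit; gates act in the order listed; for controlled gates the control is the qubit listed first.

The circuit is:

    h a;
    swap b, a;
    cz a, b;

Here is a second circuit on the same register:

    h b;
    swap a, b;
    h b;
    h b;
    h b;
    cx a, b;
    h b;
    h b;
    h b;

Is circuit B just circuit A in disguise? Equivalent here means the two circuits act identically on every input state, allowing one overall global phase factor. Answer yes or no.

No — the two circuits implement different unitaries, even allowing a global phase.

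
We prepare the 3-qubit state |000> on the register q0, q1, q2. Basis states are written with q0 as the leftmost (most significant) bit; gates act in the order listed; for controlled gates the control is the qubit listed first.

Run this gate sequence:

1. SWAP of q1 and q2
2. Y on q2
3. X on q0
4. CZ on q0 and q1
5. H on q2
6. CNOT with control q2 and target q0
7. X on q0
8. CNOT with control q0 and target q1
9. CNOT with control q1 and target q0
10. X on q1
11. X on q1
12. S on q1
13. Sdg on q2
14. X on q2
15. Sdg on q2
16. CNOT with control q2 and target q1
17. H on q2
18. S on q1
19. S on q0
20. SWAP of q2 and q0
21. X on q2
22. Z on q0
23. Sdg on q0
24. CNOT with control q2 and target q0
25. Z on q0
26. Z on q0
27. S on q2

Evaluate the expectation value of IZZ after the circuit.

The expectation value of IZZ is 1. Key observation: steps 10-11 multiply out to the identity, so the circuit reduces to the remaining gates.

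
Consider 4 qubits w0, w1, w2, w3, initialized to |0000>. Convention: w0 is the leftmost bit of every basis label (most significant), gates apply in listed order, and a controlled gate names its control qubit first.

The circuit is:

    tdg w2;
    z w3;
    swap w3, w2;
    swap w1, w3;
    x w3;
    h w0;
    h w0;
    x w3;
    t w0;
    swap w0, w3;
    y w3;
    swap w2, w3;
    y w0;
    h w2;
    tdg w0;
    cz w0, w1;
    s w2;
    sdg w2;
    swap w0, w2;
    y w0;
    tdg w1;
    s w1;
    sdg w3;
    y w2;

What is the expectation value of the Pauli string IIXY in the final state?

In the final state, IIXY has expectation 0.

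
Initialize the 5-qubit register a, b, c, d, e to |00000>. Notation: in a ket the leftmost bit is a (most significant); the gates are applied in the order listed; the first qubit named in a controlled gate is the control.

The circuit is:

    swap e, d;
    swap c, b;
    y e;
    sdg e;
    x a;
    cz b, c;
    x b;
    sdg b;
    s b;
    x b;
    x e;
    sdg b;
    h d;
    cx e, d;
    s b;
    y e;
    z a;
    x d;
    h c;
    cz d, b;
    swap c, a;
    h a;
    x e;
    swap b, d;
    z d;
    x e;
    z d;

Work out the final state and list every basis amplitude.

After the circuit, the state carries amplitude -sqrt(2)*I/2 on |00101>, -sqrt(2)*I/2 on |01101>, and 0 on every other basis state. Key observation: steps 7-10 multiply out to the identity, so the circuit reduces to the remaining gates.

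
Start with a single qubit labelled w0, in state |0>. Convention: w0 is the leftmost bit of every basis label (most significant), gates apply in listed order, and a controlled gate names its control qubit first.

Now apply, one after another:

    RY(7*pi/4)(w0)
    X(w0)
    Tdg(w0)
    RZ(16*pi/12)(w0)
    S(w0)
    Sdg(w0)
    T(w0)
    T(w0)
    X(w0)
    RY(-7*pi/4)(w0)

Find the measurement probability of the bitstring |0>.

Outcome |0> occurs with probability -sqrt(2)/16 + sqrt(6)/16 + 3/4.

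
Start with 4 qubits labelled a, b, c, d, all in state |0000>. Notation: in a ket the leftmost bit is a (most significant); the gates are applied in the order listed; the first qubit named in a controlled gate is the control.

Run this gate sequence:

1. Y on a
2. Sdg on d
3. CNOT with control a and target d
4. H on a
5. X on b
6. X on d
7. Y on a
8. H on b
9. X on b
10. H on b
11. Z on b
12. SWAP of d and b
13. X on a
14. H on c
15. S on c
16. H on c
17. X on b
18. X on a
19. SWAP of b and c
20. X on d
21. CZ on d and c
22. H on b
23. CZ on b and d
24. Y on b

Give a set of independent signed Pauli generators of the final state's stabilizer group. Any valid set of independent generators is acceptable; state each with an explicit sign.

The stabilizer group can be generated by +XIII, +IYII, -IIZI, +IIIZ, among other valid generating sets. Key observation: gates 8-11 undo each other exactly, leaving only the rest of the circuit to track.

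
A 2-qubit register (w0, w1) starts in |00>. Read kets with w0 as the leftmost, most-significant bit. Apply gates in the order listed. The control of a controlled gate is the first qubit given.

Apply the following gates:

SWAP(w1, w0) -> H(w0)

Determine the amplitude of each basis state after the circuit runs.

The resulting statevector has amplitude sqrt(2)/2 on |00>, 0 on |01>, sqrt(2)/2 on |10>, 0 on |11>.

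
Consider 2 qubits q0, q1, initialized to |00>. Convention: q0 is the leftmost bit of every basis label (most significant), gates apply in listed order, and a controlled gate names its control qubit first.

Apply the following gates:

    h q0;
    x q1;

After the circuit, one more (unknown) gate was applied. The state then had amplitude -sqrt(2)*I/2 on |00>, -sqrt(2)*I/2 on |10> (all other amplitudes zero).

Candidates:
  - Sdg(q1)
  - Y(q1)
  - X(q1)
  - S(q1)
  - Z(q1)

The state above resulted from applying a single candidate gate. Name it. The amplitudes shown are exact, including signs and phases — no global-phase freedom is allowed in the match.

The applied gate was Y(q1).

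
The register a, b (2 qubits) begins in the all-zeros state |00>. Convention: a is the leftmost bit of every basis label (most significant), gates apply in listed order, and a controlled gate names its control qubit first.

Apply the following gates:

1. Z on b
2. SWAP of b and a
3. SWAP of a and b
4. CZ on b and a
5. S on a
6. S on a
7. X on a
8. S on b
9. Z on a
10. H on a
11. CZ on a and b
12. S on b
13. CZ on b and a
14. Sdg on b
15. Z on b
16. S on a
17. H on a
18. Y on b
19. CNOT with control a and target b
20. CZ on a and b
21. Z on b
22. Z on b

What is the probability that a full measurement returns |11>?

The probability of measuring |11> is 0.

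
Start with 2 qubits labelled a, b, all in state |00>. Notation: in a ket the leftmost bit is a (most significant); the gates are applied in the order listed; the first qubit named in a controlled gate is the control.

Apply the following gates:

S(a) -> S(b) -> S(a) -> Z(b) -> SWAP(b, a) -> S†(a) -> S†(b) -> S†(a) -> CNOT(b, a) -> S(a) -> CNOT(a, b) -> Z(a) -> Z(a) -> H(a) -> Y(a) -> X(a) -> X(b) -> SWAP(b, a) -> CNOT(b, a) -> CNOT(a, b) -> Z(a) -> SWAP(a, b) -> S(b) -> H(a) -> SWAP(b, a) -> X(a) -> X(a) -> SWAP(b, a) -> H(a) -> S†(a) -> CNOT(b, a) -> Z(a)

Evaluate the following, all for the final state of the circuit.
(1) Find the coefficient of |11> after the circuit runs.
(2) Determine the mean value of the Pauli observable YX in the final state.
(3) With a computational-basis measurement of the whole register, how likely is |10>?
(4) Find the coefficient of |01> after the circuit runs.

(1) The final state's coefficient on |11> equals 0. Key observation: gates 24-29 undo each other exactly, leaving only the rest of the circuit to track.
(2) The observable YX averages to 1.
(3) The probability of measuring |10> is 1/2.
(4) The amplitude on |01> is -sqrt(2)*I/2.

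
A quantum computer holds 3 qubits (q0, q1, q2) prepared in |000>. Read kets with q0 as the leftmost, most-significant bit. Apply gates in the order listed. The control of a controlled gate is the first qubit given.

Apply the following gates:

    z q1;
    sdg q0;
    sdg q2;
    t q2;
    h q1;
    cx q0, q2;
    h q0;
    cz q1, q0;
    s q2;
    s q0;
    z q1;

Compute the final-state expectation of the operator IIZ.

In the final state, IIZ has expectation 1.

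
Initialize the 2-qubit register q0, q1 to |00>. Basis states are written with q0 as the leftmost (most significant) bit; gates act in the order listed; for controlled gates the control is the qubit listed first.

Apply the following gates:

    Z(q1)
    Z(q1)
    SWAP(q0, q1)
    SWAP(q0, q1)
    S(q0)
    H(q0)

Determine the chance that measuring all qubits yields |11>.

The probability of measuring |11> is 0.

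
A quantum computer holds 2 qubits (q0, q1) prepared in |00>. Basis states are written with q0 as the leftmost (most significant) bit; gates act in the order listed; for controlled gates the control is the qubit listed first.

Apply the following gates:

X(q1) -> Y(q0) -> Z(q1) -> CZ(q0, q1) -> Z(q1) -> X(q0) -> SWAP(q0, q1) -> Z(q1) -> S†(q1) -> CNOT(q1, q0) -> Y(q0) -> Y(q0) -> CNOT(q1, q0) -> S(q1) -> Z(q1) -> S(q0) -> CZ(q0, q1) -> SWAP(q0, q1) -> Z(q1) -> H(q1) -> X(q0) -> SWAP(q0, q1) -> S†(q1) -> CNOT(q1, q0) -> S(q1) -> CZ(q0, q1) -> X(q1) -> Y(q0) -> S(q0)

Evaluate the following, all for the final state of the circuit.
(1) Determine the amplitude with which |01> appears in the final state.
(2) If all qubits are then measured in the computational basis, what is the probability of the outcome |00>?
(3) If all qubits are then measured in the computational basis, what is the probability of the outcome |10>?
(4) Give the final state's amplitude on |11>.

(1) |01> carries amplitude 0 in the final state. Key observation: steps 8-15 multiply out to the identity, so the circuit reduces to the remaining gates.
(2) The probability of measuring |00> is 1/2.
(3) Outcome |10> occurs with probability 1/2.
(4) The final state's coefficient on |11> equals 0.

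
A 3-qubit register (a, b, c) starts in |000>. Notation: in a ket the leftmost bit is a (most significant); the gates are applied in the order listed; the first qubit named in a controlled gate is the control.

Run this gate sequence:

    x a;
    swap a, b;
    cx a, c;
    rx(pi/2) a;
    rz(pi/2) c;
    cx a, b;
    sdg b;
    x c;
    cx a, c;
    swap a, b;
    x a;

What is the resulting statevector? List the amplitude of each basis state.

The resulting statevector has amplitude -sqrt(2)*exp(I*pi/4)/2 on |001>, -sqrt(2)*exp(I*pi/4)/2 on |110>, and 0 on every other basis state.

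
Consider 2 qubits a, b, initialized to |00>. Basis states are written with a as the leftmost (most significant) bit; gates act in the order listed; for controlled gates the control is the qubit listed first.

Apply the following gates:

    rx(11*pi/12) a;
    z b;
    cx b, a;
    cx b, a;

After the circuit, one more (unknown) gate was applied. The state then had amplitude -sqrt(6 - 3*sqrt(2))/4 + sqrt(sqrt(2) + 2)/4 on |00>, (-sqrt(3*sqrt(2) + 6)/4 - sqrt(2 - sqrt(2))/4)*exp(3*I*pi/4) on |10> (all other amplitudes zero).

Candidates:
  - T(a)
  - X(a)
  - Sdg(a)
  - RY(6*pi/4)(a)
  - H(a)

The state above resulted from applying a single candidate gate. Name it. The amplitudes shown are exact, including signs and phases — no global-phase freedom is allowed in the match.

The applied gate was T(a). Key observation: steps 3-4 multiply out to the identity, so the circuit reduces to the remaining gates.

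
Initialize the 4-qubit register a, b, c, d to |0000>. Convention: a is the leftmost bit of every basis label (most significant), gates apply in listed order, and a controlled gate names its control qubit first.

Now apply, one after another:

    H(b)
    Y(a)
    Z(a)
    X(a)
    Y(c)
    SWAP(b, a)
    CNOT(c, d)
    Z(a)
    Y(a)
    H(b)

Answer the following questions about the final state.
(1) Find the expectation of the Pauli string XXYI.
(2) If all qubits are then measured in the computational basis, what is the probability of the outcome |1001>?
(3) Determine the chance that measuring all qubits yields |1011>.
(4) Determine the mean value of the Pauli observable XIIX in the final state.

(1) In the final state, XXYI has expectation 0.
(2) The probability of measuring |1001> is 0.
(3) The probability of measuring |1011> is 1/4.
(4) The observable XIIX averages to 0.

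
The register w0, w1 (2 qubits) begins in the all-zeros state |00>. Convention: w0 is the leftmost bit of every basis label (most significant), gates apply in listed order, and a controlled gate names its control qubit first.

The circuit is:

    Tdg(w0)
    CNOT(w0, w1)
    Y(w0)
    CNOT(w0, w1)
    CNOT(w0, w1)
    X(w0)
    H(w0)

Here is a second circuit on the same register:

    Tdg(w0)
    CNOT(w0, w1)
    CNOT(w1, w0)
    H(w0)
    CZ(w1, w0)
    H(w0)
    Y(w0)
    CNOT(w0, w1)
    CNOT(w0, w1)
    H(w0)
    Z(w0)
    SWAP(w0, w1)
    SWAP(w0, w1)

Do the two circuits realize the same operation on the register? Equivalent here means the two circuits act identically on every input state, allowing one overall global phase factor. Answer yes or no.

Yes: on every input state the two circuits agree up to one overall phase factor.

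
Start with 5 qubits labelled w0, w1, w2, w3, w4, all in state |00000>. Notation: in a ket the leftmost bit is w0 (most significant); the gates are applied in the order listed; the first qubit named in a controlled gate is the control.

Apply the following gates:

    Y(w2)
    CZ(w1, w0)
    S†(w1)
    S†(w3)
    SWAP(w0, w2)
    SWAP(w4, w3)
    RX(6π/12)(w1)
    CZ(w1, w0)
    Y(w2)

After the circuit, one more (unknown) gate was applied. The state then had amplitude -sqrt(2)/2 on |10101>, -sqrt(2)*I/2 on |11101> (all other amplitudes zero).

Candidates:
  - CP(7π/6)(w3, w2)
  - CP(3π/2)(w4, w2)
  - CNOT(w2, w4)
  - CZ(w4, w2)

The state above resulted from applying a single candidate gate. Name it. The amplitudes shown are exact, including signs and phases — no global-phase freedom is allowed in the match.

The applied gate was CNOT(w2, w4).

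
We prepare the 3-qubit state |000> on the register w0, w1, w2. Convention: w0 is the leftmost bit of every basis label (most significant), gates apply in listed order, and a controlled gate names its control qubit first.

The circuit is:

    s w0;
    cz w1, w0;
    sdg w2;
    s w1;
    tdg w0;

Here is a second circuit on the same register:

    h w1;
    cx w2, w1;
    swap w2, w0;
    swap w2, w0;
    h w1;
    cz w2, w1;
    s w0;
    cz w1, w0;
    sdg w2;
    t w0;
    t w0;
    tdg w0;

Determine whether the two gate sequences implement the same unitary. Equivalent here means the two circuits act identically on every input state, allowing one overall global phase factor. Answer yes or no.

No: there is an input state on which the two circuits produce genuinely different outputs (not merely differing by a phase).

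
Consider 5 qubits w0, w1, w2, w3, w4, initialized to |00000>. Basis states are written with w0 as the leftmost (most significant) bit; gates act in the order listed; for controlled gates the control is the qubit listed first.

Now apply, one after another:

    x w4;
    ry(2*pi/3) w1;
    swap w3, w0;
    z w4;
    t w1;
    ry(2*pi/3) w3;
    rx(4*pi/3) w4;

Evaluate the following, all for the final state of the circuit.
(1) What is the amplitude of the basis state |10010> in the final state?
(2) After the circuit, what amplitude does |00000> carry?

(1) |10010> carries amplitude 0 in the final state.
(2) The final state's coefficient on |00000> equals sqrt(3)*I/8.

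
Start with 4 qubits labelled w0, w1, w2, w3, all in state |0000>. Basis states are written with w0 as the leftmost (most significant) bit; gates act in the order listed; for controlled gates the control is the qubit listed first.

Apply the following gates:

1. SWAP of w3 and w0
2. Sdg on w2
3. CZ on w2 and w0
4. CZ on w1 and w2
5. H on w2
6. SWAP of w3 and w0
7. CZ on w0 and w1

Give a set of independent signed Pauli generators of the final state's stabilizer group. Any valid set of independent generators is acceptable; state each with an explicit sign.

The stabilizer group can be generated by +IIXI, +ZIII, +IZII, +IIIZ, among other valid generating sets.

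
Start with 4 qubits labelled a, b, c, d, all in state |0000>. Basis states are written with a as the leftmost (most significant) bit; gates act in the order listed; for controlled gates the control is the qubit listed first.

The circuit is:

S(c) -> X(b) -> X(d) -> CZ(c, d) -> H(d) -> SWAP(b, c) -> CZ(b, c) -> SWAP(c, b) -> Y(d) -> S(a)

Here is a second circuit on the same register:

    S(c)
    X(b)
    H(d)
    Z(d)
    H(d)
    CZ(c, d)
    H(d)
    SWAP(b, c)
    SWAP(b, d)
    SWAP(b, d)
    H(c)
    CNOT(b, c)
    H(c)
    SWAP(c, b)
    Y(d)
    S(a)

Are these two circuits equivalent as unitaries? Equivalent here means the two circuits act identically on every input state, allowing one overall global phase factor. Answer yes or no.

Yes: on every input state the two circuits agree up to one overall phase factor.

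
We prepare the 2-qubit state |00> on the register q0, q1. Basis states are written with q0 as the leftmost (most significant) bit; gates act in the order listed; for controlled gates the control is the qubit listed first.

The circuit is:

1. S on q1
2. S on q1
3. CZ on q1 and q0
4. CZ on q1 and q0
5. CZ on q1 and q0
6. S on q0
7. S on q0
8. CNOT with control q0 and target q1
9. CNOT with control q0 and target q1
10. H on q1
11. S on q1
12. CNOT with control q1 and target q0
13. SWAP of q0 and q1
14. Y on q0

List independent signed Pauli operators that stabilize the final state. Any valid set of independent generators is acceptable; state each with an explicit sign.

The stabilizer group can be generated by -XY, -ZZ, among other valid generating sets.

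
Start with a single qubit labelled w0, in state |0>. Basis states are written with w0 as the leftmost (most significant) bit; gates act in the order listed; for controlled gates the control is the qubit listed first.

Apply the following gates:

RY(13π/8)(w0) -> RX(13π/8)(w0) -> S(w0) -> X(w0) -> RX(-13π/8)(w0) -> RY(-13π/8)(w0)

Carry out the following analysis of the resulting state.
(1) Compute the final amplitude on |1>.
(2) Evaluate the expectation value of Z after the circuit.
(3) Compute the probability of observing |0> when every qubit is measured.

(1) The amplitude on |1> is (1 - I)*(-2*I - sqrt(2)*I + 2*(1 + I)*sqrt(2 - sqrt(2)))/8.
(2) The expectation value of Z is -3/8 + sqrt(4 - 2*sqrt(2))/4 + sqrt(2)/4 + sqrt(2 - sqrt(2))/2.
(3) The probability of measuring |0> is (2 - sqrt(2 - sqrt(2)))*(sqrt(2 - sqrt(2)) + 2)**3/32.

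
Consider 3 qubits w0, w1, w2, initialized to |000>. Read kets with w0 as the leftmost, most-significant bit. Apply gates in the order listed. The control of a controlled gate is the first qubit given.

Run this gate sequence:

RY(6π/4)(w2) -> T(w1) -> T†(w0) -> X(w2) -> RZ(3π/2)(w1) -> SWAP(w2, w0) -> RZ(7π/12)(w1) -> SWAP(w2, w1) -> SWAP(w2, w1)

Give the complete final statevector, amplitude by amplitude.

The resulting statevector has amplitude sqrt(2)*exp(23*I*pi/24)/2 on |000>, -sqrt(2)*exp(23*I*pi/24)/2 on |100>, and 0 on every other basis state. Key observation: gates 8-9 undo each other exactly, leaving only the rest of the circuit to track.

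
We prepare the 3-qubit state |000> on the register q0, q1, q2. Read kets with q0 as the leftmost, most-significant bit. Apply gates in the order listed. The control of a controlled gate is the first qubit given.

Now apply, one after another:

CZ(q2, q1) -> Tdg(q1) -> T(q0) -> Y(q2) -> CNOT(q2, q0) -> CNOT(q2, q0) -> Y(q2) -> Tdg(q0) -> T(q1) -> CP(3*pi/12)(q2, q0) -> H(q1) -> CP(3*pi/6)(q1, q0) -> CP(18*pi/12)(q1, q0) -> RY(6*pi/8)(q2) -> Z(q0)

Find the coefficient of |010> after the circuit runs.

|010> carries amplitude sqrt(4 - 2*sqrt(2))/4 in the final state. Key observation: the block from step 2 through step 9 cancels to the identity and can be dropped.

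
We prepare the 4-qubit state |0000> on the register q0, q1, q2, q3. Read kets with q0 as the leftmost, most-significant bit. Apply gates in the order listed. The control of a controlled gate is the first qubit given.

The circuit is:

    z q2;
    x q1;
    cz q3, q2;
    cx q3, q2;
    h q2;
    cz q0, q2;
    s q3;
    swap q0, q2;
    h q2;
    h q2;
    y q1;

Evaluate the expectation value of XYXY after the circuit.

In the final state, XYXY has expectation 0. Key observation: gates 9-10 undo each other exactly, leaving only the rest of the circuit to track.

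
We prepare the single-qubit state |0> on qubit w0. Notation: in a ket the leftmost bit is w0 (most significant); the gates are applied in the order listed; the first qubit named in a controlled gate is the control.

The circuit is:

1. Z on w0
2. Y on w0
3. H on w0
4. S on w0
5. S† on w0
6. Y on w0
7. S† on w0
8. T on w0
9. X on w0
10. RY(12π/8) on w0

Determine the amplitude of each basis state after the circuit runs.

The resulting statevector has amplitude 1/2 - exp(3*I*pi/4)/2 on |0>, 1/2 + exp(3*I*pi/4)/2 on |1>. Key observation: the block from step 4 through step 5 cancels to the identity and can be dropped.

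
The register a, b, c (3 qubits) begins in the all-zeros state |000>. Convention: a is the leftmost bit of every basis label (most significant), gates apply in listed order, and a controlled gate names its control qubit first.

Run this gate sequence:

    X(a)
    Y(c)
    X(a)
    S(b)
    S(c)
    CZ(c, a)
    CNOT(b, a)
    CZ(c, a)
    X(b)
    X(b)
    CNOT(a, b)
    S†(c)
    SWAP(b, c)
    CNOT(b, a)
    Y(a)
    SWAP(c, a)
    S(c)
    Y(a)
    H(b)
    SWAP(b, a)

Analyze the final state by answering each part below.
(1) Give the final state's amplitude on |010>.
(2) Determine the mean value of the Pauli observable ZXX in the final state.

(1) |010> carries amplitude sqrt(2)*I/2 in the final state.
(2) The observable ZXX averages to 0.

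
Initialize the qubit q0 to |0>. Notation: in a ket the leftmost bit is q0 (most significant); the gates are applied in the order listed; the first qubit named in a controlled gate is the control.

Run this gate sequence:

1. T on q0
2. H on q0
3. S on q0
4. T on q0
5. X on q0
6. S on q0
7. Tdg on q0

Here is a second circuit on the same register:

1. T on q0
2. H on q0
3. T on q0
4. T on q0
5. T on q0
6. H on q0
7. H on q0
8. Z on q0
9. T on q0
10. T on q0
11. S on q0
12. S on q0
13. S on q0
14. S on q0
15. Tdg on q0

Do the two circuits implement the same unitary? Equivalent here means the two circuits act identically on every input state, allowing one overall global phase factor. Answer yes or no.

No — the two circuits implement different unitaries, even allowing a global phase.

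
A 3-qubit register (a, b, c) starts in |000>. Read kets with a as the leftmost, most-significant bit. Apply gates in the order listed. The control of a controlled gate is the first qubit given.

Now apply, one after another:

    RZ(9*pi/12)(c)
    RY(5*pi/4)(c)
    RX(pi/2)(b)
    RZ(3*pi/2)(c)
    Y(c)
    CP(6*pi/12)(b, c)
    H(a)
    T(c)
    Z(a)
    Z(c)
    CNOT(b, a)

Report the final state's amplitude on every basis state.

The final amplitudes are -sqrt(sqrt(2) + 2)*exp(7*I*pi/8)/4 on |000>, -sqrt(2 - sqrt(2))*exp(5*I*pi/8)/4 on |001>, sqrt(sqrt(2) + 2)*exp(3*I*pi/8)/4 on |010>, sqrt(2 - sqrt(2))*exp(5*I*pi/8)/4 on |011>, sqrt(sqrt(2) + 2)*exp(7*I*pi/8)/4 on |100>, sqrt(2 - sqrt(2))*exp(5*I*pi/8)/4 on |101>, -sqrt(sqrt(2) + 2)*exp(3*I*pi/8)/4 on |110>, -sqrt(2 - sqrt(2))*exp(5*I*pi/8)/4 on |111>.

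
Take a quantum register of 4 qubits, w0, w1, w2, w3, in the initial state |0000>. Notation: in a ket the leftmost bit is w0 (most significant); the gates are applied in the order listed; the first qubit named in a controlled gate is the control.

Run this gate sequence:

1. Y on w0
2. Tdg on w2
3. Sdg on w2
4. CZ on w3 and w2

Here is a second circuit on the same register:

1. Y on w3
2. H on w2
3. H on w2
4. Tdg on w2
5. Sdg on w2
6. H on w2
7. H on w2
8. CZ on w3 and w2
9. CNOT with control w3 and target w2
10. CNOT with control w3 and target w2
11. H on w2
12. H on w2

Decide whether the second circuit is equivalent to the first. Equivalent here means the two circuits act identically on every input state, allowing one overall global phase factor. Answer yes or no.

No, they are not equivalent — no single phase factor reconciles the two unitaries.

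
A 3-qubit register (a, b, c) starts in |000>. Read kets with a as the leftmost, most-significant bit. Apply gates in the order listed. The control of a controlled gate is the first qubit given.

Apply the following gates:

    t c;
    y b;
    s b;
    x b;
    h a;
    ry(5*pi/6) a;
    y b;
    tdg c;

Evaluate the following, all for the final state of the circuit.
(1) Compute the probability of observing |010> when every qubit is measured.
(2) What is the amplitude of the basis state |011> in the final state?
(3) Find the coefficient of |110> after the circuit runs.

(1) A full measurement returns |010> with probability 1/4.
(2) The amplitude on |011> is 0.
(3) The amplitude on |110> is -sqrt(3)*I/2.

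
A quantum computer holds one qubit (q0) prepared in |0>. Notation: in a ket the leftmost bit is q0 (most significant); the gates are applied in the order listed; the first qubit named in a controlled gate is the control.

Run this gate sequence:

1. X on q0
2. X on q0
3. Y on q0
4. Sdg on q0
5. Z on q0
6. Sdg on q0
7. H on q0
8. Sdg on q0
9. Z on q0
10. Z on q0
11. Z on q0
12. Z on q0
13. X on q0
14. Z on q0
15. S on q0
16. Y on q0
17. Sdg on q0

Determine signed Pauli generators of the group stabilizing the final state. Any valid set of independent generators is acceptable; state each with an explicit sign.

The stabilizer group can be generated by -Y, among other valid generating sets.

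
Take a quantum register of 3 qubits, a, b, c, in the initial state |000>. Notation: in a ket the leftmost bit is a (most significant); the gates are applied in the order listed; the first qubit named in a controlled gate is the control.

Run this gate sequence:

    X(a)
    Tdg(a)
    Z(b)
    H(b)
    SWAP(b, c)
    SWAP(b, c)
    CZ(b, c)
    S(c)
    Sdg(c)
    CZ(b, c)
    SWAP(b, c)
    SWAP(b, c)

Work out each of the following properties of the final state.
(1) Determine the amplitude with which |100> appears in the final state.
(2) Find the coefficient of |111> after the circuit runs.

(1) The final state's coefficient on |100> equals -sqrt(2)*exp(3*I*pi/4)/2. Key observation: steps 5-12 multiply out to the identity, so the circuit reduces to the remaining gates.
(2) The amplitude on |111> is 0.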